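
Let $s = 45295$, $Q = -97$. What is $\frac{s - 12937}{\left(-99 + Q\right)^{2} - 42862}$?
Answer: $- \frac{5393}{741} \approx -7.278$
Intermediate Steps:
$\frac{s - 12937}{\left(-99 + Q\right)^{2} - 42862} = \frac{45295 - 12937}{\left(-99 - 97\right)^{2} - 42862} = \frac{32358}{\left(-196\right)^{2} - 42862} = \frac{32358}{38416 - 42862} = \frac{32358}{-4446} = 32358 \left(- \frac{1}{4446}\right) = - \frac{5393}{741}$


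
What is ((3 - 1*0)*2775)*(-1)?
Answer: -8325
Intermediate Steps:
((3 - 1*0)*2775)*(-1) = ((3 + 0)*2775)*(-1) = (3*2775)*(-1) = 8325*(-1) = -8325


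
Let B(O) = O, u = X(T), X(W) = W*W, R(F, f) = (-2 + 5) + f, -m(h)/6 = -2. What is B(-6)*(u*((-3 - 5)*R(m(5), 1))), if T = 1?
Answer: 192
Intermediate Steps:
m(h) = 12 (m(h) = -6*(-2) = 12)
R(F, f) = 3 + f
X(W) = W²
u = 1 (u = 1² = 1)
B(-6)*(u*((-3 - 5)*R(m(5), 1))) = -6*(-3 - 5)*(3 + 1) = -6*(-8*4) = -6*(-32) = 192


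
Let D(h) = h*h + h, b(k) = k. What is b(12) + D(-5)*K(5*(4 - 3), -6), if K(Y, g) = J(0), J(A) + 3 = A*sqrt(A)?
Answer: -48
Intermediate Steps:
J(A) = -3 + A**(3/2) (J(A) = -3 + A*sqrt(A) = -3 + A**(3/2))
K(Y, g) = -3 (K(Y, g) = -3 + 0**(3/2) = -3 + 0 = -3)
D(h) = h + h**2 (D(h) = h**2 + h = h + h**2)
b(12) + D(-5)*K(5*(4 - 3), -6) = 12 - 5*(1 - 5)*(-3) = 12 - 5*(-4)*(-3) = 12 + 20*(-3) = 12 - 60 = -48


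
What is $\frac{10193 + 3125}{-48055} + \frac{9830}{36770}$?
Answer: $- \frac{1732221}{176698235} \approx -0.0098033$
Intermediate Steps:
$\frac{10193 + 3125}{-48055} + \frac{9830}{36770} = 13318 \left(- \frac{1}{48055}\right) + 9830 \cdot \frac{1}{36770} = - \frac{13318}{48055} + \frac{983}{3677} = - \frac{1732221}{176698235}$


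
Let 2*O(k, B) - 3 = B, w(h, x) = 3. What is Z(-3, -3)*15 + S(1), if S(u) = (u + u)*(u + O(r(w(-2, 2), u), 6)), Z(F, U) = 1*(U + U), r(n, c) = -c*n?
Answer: -79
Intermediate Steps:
r(n, c) = -c*n
O(k, B) = 3/2 + B/2
Z(F, U) = 2*U (Z(F, U) = 1*(2*U) = 2*U)
S(u) = 2*u*(9/2 + u) (S(u) = (u + u)*(u + (3/2 + (1/2)*6)) = (2*u)*(u + (3/2 + 3)) = (2*u)*(u + 9/2) = (2*u)*(9/2 + u) = 2*u*(9/2 + u))
Z(-3, -3)*15 + S(1) = (2*(-3))*15 + 1*(9 + 2*1) = -6*15 + 1*(9 + 2) = -90 + 1*11 = -90 + 11 = -79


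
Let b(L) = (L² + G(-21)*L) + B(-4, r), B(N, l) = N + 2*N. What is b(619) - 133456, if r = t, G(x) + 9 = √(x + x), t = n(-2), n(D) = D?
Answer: 244122 + 619*I*√42 ≈ 2.4412e+5 + 4011.6*I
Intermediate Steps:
t = -2
G(x) = -9 + √2*√x (G(x) = -9 + √(x + x) = -9 + √(2*x) = -9 + √2*√x)
r = -2
B(N, l) = 3*N
b(L) = -12 + L² + L*(-9 + I*√42) (b(L) = (L² + (-9 + √2*√(-21))*L) + 3*(-4) = (L² + (-9 + √2*(I*√21))*L) - 12 = (L² + (-9 + I*√42)*L) - 12 = (L² + L*(-9 + I*√42)) - 12 = -12 + L² + L*(-9 + I*√42))
b(619) - 133456 = (-12 + 619² - 1*619*(9 - I*√42)) - 133456 = (-12 + 383161 + (-5571 + 619*I*√42)) - 133456 = (377578 + 619*I*√42) - 133456 = 244122 + 619*I*√42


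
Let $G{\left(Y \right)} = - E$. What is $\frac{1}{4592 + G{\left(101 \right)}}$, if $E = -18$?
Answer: $\frac{1}{4610} \approx 0.00021692$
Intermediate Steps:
$G{\left(Y \right)} = 18$ ($G{\left(Y \right)} = \left(-1\right) \left(-18\right) = 18$)
$\frac{1}{4592 + G{\left(101 \right)}} = \frac{1}{4592 + 18} = \frac{1}{4610}$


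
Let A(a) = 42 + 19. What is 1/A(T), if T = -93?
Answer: 1/61 ≈ 0.016393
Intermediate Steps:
A(a) = 61
1/A(T) = 1/61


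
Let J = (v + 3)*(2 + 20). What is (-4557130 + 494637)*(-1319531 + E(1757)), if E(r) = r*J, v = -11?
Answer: 6616838286159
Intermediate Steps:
J = -176 (J = (-11 + 3)*(2 + 20) = -8*22 = -176)
E(r) = -176*r (E(r) = r*(-176) = -176*r)
(-4557130 + 494637)*(-1319531 + E(1757)) = (-4557130 + 494637)*(-1319531 - 176*1757) = -4062493*(-1319531 - 309232) = -4062493*(-1628763) = 6616838286159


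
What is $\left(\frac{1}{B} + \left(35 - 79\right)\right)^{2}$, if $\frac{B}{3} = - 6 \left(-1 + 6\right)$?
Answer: $\frac{15689521}{8100} \approx 1937.0$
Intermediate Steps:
$B = -90$ ($B = 3 \left(- 6 \left(-1 + 6\right)\right) = 3 \left(\left(-6\right) 5\right) = 3 \left(-30\right) = -90$)
$\left(\frac{1}{B} + \left(35 - 79\right)\right)^{2} = \left(\frac{1}{-90} + \left(35 - 79\right)\right)^{2} = \left(- \frac{1}{90} - 44\right)^{2} = \left(- \frac{3961}{90}\right)^{2} = \frac{15689521}{8100}$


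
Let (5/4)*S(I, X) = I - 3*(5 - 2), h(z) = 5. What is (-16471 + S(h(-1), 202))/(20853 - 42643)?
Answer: 82371/108950 ≈ 0.75604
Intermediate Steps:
S(I, X) = -36/5 + 4*I/5 (S(I, X) = 4*(I - 3*(5 - 2))/5 = 4*(I - 3*3)/5 = 4*(I - 9)/5 = 4*(-9 + I)/5 = -36/5 + 4*I/5)
(-16471 + S(h(-1), 202))/(20853 - 42643) = (-16471 + (-36/5 + (⅘)*5))/(20853 - 42643) = (-16471 + (-36/5 + 4))/(-21790) = (-16471 - 16/5)*(-1/21790) = -82371/5*(-1/21790) = 82371/108950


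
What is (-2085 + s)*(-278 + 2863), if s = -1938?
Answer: -10399455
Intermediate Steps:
(-2085 + s)*(-278 + 2863) = (-2085 - 1938)*(-278 + 2863) = -4023*2585 = -10399455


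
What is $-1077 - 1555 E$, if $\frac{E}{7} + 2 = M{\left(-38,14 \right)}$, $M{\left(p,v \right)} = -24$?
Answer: $281933$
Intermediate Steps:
$E = -182$ ($E = -14 + 7 \left(-24\right) = -14 - 168 = -182$)
$-1077 - 1555 E = -1077 - -283010 = -1077 + 283010 = 281933$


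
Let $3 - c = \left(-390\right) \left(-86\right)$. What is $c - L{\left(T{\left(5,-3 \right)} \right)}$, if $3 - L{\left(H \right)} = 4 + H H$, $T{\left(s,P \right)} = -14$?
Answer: $-33340$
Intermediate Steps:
$c = -33537$ ($c = 3 - \left(-390\right) \left(-86\right) = 3 - 33540 = -33537$)
$L{\left(H \right)} = -1 - H^{2}$ ($L{\left(H \right)} = 3 - \left(4 + H H\right) = 3 - \left(4 + H^{2}\right) = -1 - H^{2}$)
$c - L{\left(T{\left(5,-3 \right)} \right)} = -33537 - \left(-1 - \left(-14\right)^{2}\right) = -33537 - \left(-1 - 196\right) = -33537 - -197 = -33537 + 197 = -33340$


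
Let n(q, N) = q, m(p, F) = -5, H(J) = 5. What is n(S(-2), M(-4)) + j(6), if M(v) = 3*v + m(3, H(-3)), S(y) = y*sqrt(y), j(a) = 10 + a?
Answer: 16 - 2*I*sqrt(2) ≈ 16.0 - 2.8284*I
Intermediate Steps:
S(y) = y**(3/2)
M(v) = -5 + 3*v (M(v) = 3*v - 5 = -5 + 3*v)
n(S(-2), M(-4)) + j(6) = (-2)**(3/2) + (10 + 6) = -2*I*sqrt(2) + 16 = 16 - 2*I*sqrt(2)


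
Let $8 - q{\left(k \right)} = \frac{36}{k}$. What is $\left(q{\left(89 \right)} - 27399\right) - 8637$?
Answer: $- \frac{3206528}{89} \approx -36028.0$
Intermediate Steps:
$q{\left(k \right)} = 8 - \frac{36}{k}$
$\left(q{\left(89 \right)} - 27399\right) - 8637 = \left(\left(8 - \frac{36}{89}\right) - 27399\right) - 8637 = \left(\frac{676}{89} - 27399\right) - 8637 = - \frac{2437835}{89} - 8637 = - \frac{3206528}{89}$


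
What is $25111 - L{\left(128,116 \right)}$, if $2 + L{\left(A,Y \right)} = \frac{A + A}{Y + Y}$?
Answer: $\frac{728245}{29} \approx 25112.0$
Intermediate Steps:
$L{\left(A,Y \right)} = -2 + \frac{A}{Y}$ ($L{\left(A,Y \right)} = -2 + \frac{A + A}{Y + Y} = -2 + \frac{2 A}{2 Y} = -2 + 2 A \frac{1}{2 Y} = -2 + \frac{A}{Y}$)
$25111 - L{\left(128,116 \right)} = 25111 - \left(-2 + \frac{128}{116}\right) = 25111 - \left(-2 + 128 \cdot \frac{1}{116}\right) = 25111 - \left(-2 + \frac{32}{29}\right) = 25111 - - \frac{26}{29} = 25111 + \frac{26}{29} = \frac{728245}{29}$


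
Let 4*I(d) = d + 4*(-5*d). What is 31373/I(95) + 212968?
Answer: 384281748/1805 ≈ 2.1290e+5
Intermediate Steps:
I(d) = -19*d/4 (I(d) = (d + 4*(-5*d))/4 = (d - 20*d)/4 = (-19*d)/4 = -19*d/4)
31373/I(95) + 212968 = 31373/((-19/4*95)) + 212968 = 31373/(-1805/4) + 212968 = 31373*(-4/1805) + 212968 = -125492/1805 + 212968 = 384281748/1805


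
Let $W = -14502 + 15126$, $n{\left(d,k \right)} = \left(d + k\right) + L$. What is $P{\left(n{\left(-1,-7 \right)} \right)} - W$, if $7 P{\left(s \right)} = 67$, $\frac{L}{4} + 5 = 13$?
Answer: $- \frac{4301}{7} \approx -614.43$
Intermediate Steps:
$L = 32$ ($L = -20 + 4 \cdot 13 = -20 + 52 = 32$)
$n{\left(d,k \right)} = 32 + d + k$ ($n{\left(d,k \right)} = \left(d + k\right) + 32 = 32 + d + k$)
$P{\left(s \right)} = \frac{67}{7}$ ($P{\left(s \right)} = \frac{1}{7} \cdot 67 = \frac{67}{7}$)
$W = 624$
$P{\left(n{\left(-1,-7 \right)} \right)} - W = \frac{67}{7} - 624 = - \frac{4301}{7}$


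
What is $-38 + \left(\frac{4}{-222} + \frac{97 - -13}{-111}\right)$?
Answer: $- \frac{4330}{111} \approx -39.009$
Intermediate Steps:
$-38 + \left(\frac{4}{-222} + \frac{97 - -13}{-111}\right) = -38 + \left(4 \left(- \frac{1}{222}\right) + \left(97 + 13\right) \left(- \frac{1}{111}\right)\right) = -38 + \left(- \frac{2}{111} + 110 \left(- \frac{1}{111}\right)\right) = -38 - \frac{112}{111} = - \frac{4330}{111}$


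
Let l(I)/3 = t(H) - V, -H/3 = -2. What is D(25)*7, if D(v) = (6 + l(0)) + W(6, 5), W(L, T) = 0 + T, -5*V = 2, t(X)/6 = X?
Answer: 4207/5 ≈ 841.40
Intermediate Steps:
H = 6 (H = -3*(-2) = 6)
t(X) = 6*X
V = -⅖ (V = -⅕*2 = -⅖ ≈ -0.40000)
W(L, T) = T
l(I) = 546/5 (l(I) = 3*(6*6 - 1*(-⅖)) = 3*(36 + ⅖) = 3*(182/5) = 546/5)
D(v) = 601/5 (D(v) = (6 + 546/5) + 5 = 576/5 + 5 = 601/5)
D(25)*7 = (601/5)*7 = 4207/5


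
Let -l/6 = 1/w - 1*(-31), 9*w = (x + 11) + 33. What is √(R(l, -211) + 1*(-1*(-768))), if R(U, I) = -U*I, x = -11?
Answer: 4*I*√293601/11 ≈ 197.04*I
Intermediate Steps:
w = 11/3 (w = ((-11 + 11) + 33)/9 = (0 + 33)/9 = (⅑)*33 = 11/3 ≈ 3.6667)
l = -2064/11 (l = -6*(1/(11/3) - 1*(-31)) = -6*(3/11 + 31) = -6*344/11 = -2064/11 ≈ -187.64)
R(U, I) = -I*U
√(R(l, -211) + 1*(-1*(-768))) = √(-1*(-211)*(-2064/11) + 1*(-1*(-768))) = √(-435504/11 + 1*768) = √(-435504/11 + 768) = √(-427056/11) = 4*I*√293601/11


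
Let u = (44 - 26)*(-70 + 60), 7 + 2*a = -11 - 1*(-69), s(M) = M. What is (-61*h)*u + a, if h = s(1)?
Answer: 22011/2 ≈ 11006.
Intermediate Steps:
h = 1
a = 51/2 (a = -7/2 + (-11 - 1*(-69))/2 = -7/2 + (-11 + 69)/2 = -7/2 + (½)*58 = -7/2 + 29 = 51/2 ≈ 25.500)
u = -180 (u = 18*(-10) = -180)
(-61*h)*u + a = -61*1*(-180) + 51/2 = -61*(-180) + 51/2 = 10980 + 51/2 = 22011/2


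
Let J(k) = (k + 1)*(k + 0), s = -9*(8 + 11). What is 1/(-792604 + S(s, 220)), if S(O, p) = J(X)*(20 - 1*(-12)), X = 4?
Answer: -1/791964 ≈ -1.2627e-6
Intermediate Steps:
s = -171 (s = -9*19 = -171)
J(k) = k*(1 + k) (J(k) = (1 + k)*k = k*(1 + k))
S(O, p) = 640 (S(O, p) = (4*(1 + 4))*(20 - 1*(-12)) = (4*5)*(20 + 12) = 20*32 = 640)
1/(-792604 + S(s, 220)) = 1/(-792604 + 640) = 1/(-791964) = -1/791964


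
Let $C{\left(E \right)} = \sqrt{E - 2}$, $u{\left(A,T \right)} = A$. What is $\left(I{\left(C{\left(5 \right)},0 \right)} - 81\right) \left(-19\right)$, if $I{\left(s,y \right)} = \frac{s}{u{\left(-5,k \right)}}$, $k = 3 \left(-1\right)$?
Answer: $1539 + \frac{19 \sqrt{3}}{5} \approx 1545.6$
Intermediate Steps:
$k = -3$
$C{\left(E \right)} = \sqrt{-2 + E}$
$I{\left(s,y \right)} = - \frac{s}{5}$ ($I{\left(s,y \right)} = \frac{s}{-5} = s \left(- \frac{1}{5}\right) = - \frac{s}{5}$)
$\left(I{\left(C{\left(5 \right)},0 \right)} - 81\right) \left(-19\right) = \left(- \frac{\sqrt{-2 + 5}}{5} - 81\right) \left(-19\right) = \left(- \frac{\sqrt{3}}{5} - 81\right) \left(-19\right) = \left(-81 - \frac{\sqrt{3}}{5}\right) \left(-19\right) = 1539 + \frac{19 \sqrt{3}}{5}$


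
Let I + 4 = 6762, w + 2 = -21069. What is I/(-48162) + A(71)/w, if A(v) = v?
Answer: -72908660/507410751 ≈ -0.14369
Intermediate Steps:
w = -21071 (w = -2 - 21069 = -21071)
I = 6758 (I = -4 + 6762 = 6758)
I/(-48162) + A(71)/w = 6758/(-48162) + 71/(-21071) = 6758*(-1/48162) + 71*(-1/21071) = -3379/24081 - 71/21071 = -72908660/507410751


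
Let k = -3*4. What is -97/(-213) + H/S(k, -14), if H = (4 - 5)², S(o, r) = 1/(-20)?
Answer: -4163/213 ≈ -19.545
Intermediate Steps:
k = -12
S(o, r) = -1/20
H = 1 (H = (-1)² = 1)
-97/(-213) + H/S(k, -14) = -97/(-213) + 1/(-1/20) = -97*(-1/213) + 1*(-20) = 97/213 - 20 = -4163/213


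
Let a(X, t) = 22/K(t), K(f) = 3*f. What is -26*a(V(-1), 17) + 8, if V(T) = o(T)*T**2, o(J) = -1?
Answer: -164/51 ≈ -3.2157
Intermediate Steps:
V(T) = -T**2
a(X, t) = 22/(3*t) (a(X, t) = 22/((3*t)) = 22*(1/(3*t)) = 22/(3*t))
-26*a(V(-1), 17) + 8 = -572/(3*17) + 8 = -26*22/51 + 8 = -572/51 + 8 = -164/51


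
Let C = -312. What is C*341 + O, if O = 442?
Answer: -105950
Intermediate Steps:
C*341 + O = -312*341 + 442 = -106392 + 442 = -105950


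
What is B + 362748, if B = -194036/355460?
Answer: 32235552511/88865 ≈ 3.6275e+5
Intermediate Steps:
B = -48509/88865 (B = -194036*1/355460 = -48509/88865 ≈ -0.54587)
B + 362748 = -48509/88865 + 362748 = 32235552511/88865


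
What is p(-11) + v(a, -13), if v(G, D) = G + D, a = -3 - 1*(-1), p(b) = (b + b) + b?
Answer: -48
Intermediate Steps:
p(b) = 3*b (p(b) = 2*b + b = 3*b)
a = -2 (a = -3 + 1 = -2)
v(G, D) = D + G
p(-11) + v(a, -13) = 3*(-11) + (-13 - 2) = -33 - 15 = -48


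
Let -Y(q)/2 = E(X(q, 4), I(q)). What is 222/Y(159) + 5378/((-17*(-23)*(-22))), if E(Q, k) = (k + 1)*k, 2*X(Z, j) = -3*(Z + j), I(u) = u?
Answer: -22961857/36472480 ≈ -0.62957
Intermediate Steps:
X(Z, j) = -3*Z/2 - 3*j/2 (X(Z, j) = (-3*(Z + j))/2 = (-3*Z - 3*j)/2 = -3*Z/2 - 3*j/2)
E(Q, k) = k*(1 + k) (E(Q, k) = (1 + k)*k = k*(1 + k))
Y(q) = -2*q*(1 + q)
222/Y(159) + 5378/((-17*(-23)*(-22))) = 222/((-2*159*(1 + 159))) + 5378/((-17*(-23)*(-22))) = 222/((-2*159*160)) + 5378/((391*(-22))) = 222/(-50880) + 5378/(-8602) = 222*(-1/50880) + 5378*(-1/8602) = -37/8480 - 2689/4301 = -22961857/36472480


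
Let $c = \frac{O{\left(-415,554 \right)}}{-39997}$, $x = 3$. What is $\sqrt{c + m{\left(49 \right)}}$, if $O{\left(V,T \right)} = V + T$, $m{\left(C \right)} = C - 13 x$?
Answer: $\frac{\sqrt{15992040507}}{39997} \approx 3.1617$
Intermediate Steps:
$m{\left(C \right)} = -39 + C$ ($m{\left(C \right)} = C - 39 = -39 + C$)
$O{\left(V,T \right)} = T + V$
$c = - \frac{139}{39997}$ ($c = \frac{554 - 415}{-39997} = 139 \left(- \frac{1}{39997}\right) = - \frac{139}{39997} \approx -0.0034753$)
$\sqrt{c + m{\left(49 \right)}} = \sqrt{- \frac{139}{39997} + \left(-39 + 49\right)} = \sqrt{- \frac{139}{39997} + 10} = \sqrt{\frac{399831}{39997}} = \frac{\sqrt{15992040507}}{39997}$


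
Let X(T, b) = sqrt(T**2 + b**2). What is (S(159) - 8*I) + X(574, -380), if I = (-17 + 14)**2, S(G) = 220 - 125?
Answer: 23 + 26*sqrt(701) ≈ 711.39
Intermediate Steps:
S(G) = 95
I = 9 (I = (-3)**2 = 9)
(S(159) - 8*I) + X(574, -380) = (95 - 8*9) + sqrt(574**2 + (-380)**2) = (95 - 72) + sqrt(329476 + 144400) = 23 + sqrt(473876) = 23 + 26*sqrt(701)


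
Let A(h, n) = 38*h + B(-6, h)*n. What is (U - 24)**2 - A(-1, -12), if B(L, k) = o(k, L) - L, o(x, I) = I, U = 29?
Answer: 63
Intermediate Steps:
B(L, k) = 0 (B(L, k) = L - L = 0)
A(h, n) = 38*h (A(h, n) = 38*h + 0*n = 38*h + 0 = 38*h)
(U - 24)**2 - A(-1, -12) = (29 - 24)**2 - 38*(-1) = 5**2 - 1*(-38) = 25 + 38 = 63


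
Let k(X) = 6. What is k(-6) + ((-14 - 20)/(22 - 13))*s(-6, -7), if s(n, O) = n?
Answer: 86/3 ≈ 28.667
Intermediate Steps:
k(-6) + ((-14 - 20)/(22 - 13))*s(-6, -7) = 6 + ((-14 - 20)/(22 - 13))*(-6) = 6 - 34/9*(-6) = 6 + 68/3 = 86/3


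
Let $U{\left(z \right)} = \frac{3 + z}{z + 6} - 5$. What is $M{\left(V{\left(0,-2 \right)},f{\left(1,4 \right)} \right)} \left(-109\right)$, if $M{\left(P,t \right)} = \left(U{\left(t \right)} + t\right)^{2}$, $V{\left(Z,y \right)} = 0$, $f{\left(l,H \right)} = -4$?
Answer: $- \frac{39349}{4} \approx -9837.3$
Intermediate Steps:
$U{\left(z \right)} = -5 + \frac{3 + z}{6 + z}$ ($U{\left(z \right)} = \frac{3 + z}{6 + z} - 5 = -5 + \frac{3 + z}{6 + z}$)
$M{\left(P,t \right)} = \left(t + \frac{-27 - 4 t}{6 + t}\right)^{2}$ ($M{\left(P,t \right)} = \left(\frac{-27 - 4 t}{6 + t} + t\right)^{2} = \left(t + \frac{-27 - 4 t}{6 + t}\right)^{2}$)
$M{\left(V{\left(0,-2 \right)},f{\left(1,4 \right)} \right)} \left(-109\right) = \frac{\left(-27 + \left(-4\right)^{2} + 2 \left(-4\right)\right)^{2}}{\left(6 - 4\right)^{2}} \left(-109\right) = \frac{\left(-27 + 16 - 8\right)^{2}}{4} \left(-109\right) = \frac{\left(-19\right)^{2}}{4} \left(-109\right) = \frac{1}{4} \cdot 361 \left(-109\right) = \frac{361}{4} \left(-109\right) = - \frac{39349}{4}$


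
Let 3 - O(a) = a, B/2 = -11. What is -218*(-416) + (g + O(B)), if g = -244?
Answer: 90469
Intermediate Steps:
B = -22 (B = 2*(-11) = -22)
O(a) = 3 - a
-218*(-416) + (g + O(B)) = -218*(-416) + (-244 + (3 - 1*(-22))) = 90688 + (-244 + (3 + 22)) = 90688 + (-244 + 25) = 90688 - 219 = 90469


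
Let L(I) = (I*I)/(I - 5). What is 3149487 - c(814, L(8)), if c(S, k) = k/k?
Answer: 3149486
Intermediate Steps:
L(I) = I**2/(-5 + I)
c(S, k) = 1
3149487 - c(814, L(8)) = 3149487 - 1*1 = 3149487 - 1 = 3149486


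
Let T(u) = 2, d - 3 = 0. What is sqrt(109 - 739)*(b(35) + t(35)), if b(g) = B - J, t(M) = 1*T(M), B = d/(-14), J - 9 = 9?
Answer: -681*I*sqrt(70)/14 ≈ -406.98*I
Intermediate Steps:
d = 3 (d = 3 + 0 = 3)
J = 18 (J = 9 + 9 = 18)
B = -3/14 (B = 3/(-14) = 3*(-1/14) = -3/14 ≈ -0.21429)
t(M) = 2 (t(M) = 1*2 = 2)
b(g) = -255/14 (b(g) = -3/14 - 1*18 = -3/14 - 18 = -255/14)
sqrt(109 - 739)*(b(35) + t(35)) = sqrt(109 - 739)*(-255/14 + 2) = sqrt(-630)*(-227/14) = (3*I*sqrt(70))*(-227/14) = -681*I*sqrt(70)/14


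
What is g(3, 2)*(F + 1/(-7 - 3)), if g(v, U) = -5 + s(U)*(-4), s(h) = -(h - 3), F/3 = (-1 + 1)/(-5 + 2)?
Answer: 9/10 ≈ 0.90000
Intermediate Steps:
F = 0 (F = 3*((-1 + 1)/(-5 + 2)) = 3*(0/(-3)) = 3*(0*(-⅓)) = 3*0 = 0)
s(h) = 3 - h (s(h) = -(-3 + h) = 3 - h)
g(v, U) = -17 + 4*U (g(v, U) = -5 + (3 - U)*(-4) = -5 + (-12 + 4*U) = -17 + 4*U)
g(3, 2)*(F + 1/(-7 - 3)) = (-17 + 4*2)*(0 + 1/(-7 - 3)) = (-17 + 8)*(0 + 1/(-10)) = -9*(0 - ⅒) = -9*(-⅒) = 9/10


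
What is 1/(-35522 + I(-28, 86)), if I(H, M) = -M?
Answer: -1/35608 ≈ -2.8084e-5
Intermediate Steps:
1/(-35522 + I(-28, 86)) = 1/(-35522 - 1*86) = 1/(-35522 - 86) = 1/(-35608) = -1/35608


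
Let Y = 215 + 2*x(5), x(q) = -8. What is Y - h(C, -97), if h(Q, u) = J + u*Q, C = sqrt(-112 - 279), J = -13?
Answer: 212 + 97*I*sqrt(391) ≈ 212.0 + 1918.1*I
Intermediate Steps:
C = I*sqrt(391) (C = sqrt(-391) = I*sqrt(391) ≈ 19.774*I)
h(Q, u) = -13 + Q*u (h(Q, u) = -13 + u*Q = -13 + Q*u)
Y = 199 (Y = 215 + 2*(-8) = 215 - 16 = 199)
Y - h(C, -97) = 199 - (-13 + (I*sqrt(391))*(-97)) = 199 - (-13 - 97*I*sqrt(391)) = 199 + (13 + 97*I*sqrt(391)) = 212 + 97*I*sqrt(391)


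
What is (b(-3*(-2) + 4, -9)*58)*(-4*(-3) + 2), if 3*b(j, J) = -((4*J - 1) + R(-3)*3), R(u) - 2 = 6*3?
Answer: -18676/3 ≈ -6225.3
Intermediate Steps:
R(u) = 20 (R(u) = 2 + 6*3 = 2 + 18 = 20)
b(j, J) = -59/3 - 4*J/3 (b(j, J) = (-((4*J - 1) + 20*3))/3 = (-((-1 + 4*J) + 60))/3 = (-(59 + 4*J))/3 = (-59 - 4*J)/3 = -59/3 - 4*J/3)
(b(-3*(-2) + 4, -9)*58)*(-4*(-3) + 2) = ((-59/3 - 4/3*(-9))*58)*(-4*(-3) + 2) = ((-59/3 + 12)*58)*(12 + 2) = -23/3*58*14 = -1334/3*14 = -18676/3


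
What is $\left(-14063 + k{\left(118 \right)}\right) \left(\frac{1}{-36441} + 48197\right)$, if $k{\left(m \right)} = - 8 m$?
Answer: $- \frac{26357497568132}{36441} \approx -7.2329 \cdot 10^{8}$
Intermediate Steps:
$\left(-14063 + k{\left(118 \right)}\right) \left(\frac{1}{-36441} + 48197\right) = \left(-14063 - 944\right) \left(\frac{1}{-36441} + 48197\right) = \left(-14063 - 944\right) \left(- \frac{1}{36441} + 48197\right) = \left(-15007\right) \frac{1756346876}{36441} = - \frac{26357497568132}{36441}$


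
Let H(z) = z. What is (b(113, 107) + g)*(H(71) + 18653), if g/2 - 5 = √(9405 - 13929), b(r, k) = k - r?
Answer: 74896 + 74896*I*√1131 ≈ 74896.0 + 2.5188e+6*I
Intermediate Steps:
g = 10 + 4*I*√1131 (g = 10 + 2*√(9405 - 13929) = 10 + 2*√(-4524) = 10 + 2*(2*I*√1131) = 10 + 4*I*√1131 ≈ 10.0 + 134.52*I)
(b(113, 107) + g)*(H(71) + 18653) = ((107 - 1*113) + (10 + 4*I*√1131))*(71 + 18653) = ((107 - 113) + (10 + 4*I*√1131))*18724 = (-6 + (10 + 4*I*√1131))*18724 = (4 + 4*I*√1131)*18724 = 74896 + 74896*I*√1131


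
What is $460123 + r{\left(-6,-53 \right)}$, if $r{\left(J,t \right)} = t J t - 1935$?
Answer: $441334$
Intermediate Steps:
$r{\left(J,t \right)} = -1935 + J t^{2}$ ($r{\left(J,t \right)} = J t t - 1935 = J t^{2} - 1935 = -1935 + J t^{2}$)
$460123 + r{\left(-6,-53 \right)} = 460123 - \left(1935 + 6 \left(-53\right)^{2}\right) = 460123 - 18789 = 441334$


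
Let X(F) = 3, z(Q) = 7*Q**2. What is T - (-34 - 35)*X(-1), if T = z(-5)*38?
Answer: 6857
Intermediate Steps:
T = 6650 (T = (7*(-5)**2)*38 = (7*25)*38 = 175*38 = 6650)
T - (-34 - 35)*X(-1) = 6650 - (-34 - 35)*3 = 6650 - (-69)*3 = 6650 - 1*(-207) = 6650 + 207 = 6857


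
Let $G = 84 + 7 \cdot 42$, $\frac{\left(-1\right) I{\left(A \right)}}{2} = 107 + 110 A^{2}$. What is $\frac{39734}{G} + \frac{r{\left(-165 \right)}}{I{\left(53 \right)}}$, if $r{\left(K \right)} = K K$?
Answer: $\frac{12276514673}{116838666} \approx 105.07$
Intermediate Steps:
$I{\left(A \right)} = -214 - 220 A^{2}$ ($I{\left(A \right)} = - 2 \left(107 + 110 A^{2}\right) = -214 - 220 A^{2}$)
$G = 378$ ($G = 84 + 294 = 378$)
$r{\left(K \right)} = K^{2}$
$\frac{39734}{G} + \frac{r{\left(-165 \right)}}{I{\left(53 \right)}} = \frac{39734}{378} + \frac{\left(-165\right)^{2}}{-214 - 220 \cdot 53^{2}} = 39734 \cdot \frac{1}{378} + \frac{27225}{-214 - 617980} = \frac{19867}{189} + \frac{27225}{-214 - 617980} = \frac{19867}{189} + \frac{27225}{-618194} = \frac{19867}{189} + 27225 \left(- \frac{1}{618194}\right) = \frac{19867}{189} - \frac{27225}{618194} = \frac{12276514673}{116838666}$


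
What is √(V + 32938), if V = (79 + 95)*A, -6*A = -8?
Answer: √33170 ≈ 182.13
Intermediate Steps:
A = 4/3 (A = -⅙*(-8) = 4/3 ≈ 1.3333)
V = 232 (V = (79 + 95)*(4/3) = 174*(4/3) = 232)
√(V + 32938) = √(232 + 32938) = √33170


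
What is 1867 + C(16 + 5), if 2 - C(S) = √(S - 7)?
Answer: 1869 - √14 ≈ 1865.3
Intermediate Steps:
C(S) = 2 - √(-7 + S) (C(S) = 2 - √(S - 7) = 2 - √(-7 + S))
1867 + C(16 + 5) = 1867 + (2 - √(-7 + (16 + 5))) = 1867 + (2 - √(-7 + 21)) = 1867 + (2 - √14) = 1869 - √14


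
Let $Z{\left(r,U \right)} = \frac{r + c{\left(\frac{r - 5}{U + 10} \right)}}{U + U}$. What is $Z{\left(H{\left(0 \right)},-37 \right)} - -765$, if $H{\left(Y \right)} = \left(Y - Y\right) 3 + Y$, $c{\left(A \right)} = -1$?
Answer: $\frac{56611}{74} \approx 765.01$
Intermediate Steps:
$H{\left(Y \right)} = Y$ ($H{\left(Y \right)} = 0 \cdot 3 + Y = 0 + Y = Y$)
$Z{\left(r,U \right)} = \frac{-1 + r}{2 U}$ ($Z{\left(r,U \right)} = \frac{r - 1}{U + U} = \frac{-1 + r}{2 U}$)
$Z{\left(H{\left(0 \right)},-37 \right)} - -765 = \frac{-1 + 0}{2 \left(-37\right)} - -765 = \frac{1}{2} \left(- \frac{1}{37}\right) \left(-1\right) + 765 = \frac{1}{74} + 765 = \frac{56611}{74}$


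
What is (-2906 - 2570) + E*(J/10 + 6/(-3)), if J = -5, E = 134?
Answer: -5811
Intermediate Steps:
(-2906 - 2570) + E*(J/10 + 6/(-3)) = (-2906 - 2570) + 134*(-5/10 + 6/(-3)) = -5476 + 134*(-5*⅒ + 6*(-⅓)) = -5476 + 134*(-½ - 2) = -5476 + 134*(-5/2) = -5476 - 335 = -5811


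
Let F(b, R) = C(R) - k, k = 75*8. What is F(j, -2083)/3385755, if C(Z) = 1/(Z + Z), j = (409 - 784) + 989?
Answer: -2499601/14105055330 ≈ -0.00017721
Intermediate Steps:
k = 600
j = 614 (j = -375 + 989 = 614)
C(Z) = 1/(2*Z)
F(b, R) = -600 + 1/(2*R) (F(b, R) = 1/(2*R) - 1*600 = 1/(2*R) - 600 = -600 + 1/(2*R))
F(j, -2083)/3385755 = (-600 + (½)/(-2083))/3385755 = (-600 + (½)*(-1/2083))*(1/3385755) = (-600 - 1/4166)*(1/3385755) = -2499601/4166*1/3385755 = -2499601/14105055330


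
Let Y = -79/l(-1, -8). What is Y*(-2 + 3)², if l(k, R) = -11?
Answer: 79/11 ≈ 7.1818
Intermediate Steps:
Y = 79/11 (Y = -79/(-11) = -79*(-1/11) = 79/11 ≈ 7.1818)
Y*(-2 + 3)² = 79*(-2 + 3)²/11 = (79/11)*1² = (79/11)*1 = 79/11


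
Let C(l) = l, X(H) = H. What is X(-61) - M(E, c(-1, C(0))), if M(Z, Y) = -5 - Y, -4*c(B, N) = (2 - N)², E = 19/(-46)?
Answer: -57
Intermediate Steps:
E = -19/46 (E = 19*(-1/46) = -19/46 ≈ -0.41304)
c(B, N) = -(2 - N)²/4
X(-61) - M(E, c(-1, C(0))) = -61 - (-5 - (-1)*(-2 + 0)²/4) = -61 - (-5 - (-1)*(-2)²/4) = -61 - (-5 - (-1)*4/4) = -61 - (-5 - 1*(-1)) = -61 - (-5 + 1) = -61 - 1*(-4) = -61 + 4 = -57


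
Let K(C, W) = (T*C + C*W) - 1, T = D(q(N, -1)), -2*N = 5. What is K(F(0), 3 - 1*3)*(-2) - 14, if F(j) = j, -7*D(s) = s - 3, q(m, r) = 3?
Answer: -12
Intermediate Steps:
N = -5/2 (N = -½*5 = -5/2 ≈ -2.5000)
D(s) = 3/7 - s/7 (D(s) = -(s - 3)/7 = -(-3 + s)/7 = 3/7 - s/7)
T = 0 (T = 3/7 - ⅐*3 = 3/7 - 3/7 = 0)
K(C, W) = -1 + C*W (K(C, W) = (0*C + C*W) - 1 = (0 + C*W) - 1 = C*W - 1 = -1 + C*W)
K(F(0), 3 - 1*3)*(-2) - 14 = (-1 + 0*(3 - 1*3))*(-2) - 14 = (-1 + 0*(3 - 3))*(-2) - 14 = (-1 + 0*0)*(-2) - 14 = (-1 + 0)*(-2) - 14 = -1*(-2) - 14 = 2 - 14 = -12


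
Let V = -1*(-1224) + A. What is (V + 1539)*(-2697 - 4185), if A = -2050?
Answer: -4906866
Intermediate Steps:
V = -826 (V = -1*(-1224) - 2050 = 1224 - 2050 = -826)
(V + 1539)*(-2697 - 4185) = (-826 + 1539)*(-2697 - 4185) = 713*(-6882) = -4906866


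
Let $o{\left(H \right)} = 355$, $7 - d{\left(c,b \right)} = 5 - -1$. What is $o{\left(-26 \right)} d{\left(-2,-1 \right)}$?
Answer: $355$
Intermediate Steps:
$d{\left(c,b \right)} = 1$ ($d{\left(c,b \right)} = 7 - \left(5 - -1\right) = 7 - \left(5 + 1\right) = 7 - 6 = 1$)
$o{\left(-26 \right)} d{\left(-2,-1 \right)} = 355 \cdot 1 = 355$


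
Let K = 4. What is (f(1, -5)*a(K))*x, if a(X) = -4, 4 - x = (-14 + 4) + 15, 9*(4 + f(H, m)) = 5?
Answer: -124/9 ≈ -13.778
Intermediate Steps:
f(H, m) = -31/9 (f(H, m) = -4 + (⅑)*5 = -4 + 5/9 = -31/9)
x = -1 (x = 4 - ((-14 + 4) + 15) = 4 - (-10 + 15) = 4 - 1*5 = 4 - 5 = -1)
(f(1, -5)*a(K))*x = -31/9*(-4)*(-1) = (124/9)*(-1) = -124/9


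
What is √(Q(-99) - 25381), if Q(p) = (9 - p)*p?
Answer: I*√36073 ≈ 189.93*I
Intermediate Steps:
Q(p) = p*(9 - p)
√(Q(-99) - 25381) = √(-99*(9 - 1*(-99)) - 25381) = √(-99*(9 + 99) - 25381) = √(-99*108 - 25381) = √(-10692 - 25381) = √(-36073) = I*√36073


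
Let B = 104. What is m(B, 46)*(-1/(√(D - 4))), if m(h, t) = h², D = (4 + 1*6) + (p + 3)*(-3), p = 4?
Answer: 10816*I*√15/15 ≈ 2792.7*I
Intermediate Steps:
D = -11 (D = (4 + 1*6) + (4 + 3)*(-3) = (4 + 6) + 7*(-3) = 10 - 21 = -11)
m(B, 46)*(-1/(√(D - 4))) = 104²*(-1/(√(-11 - 4))) = 10816*(-1/(√(-15))) = 10816*(-1/(I*√15)) = 10816*(-(-1)*I*√15/15) = 10816*(I*√15/15) = 10816*I*√15/15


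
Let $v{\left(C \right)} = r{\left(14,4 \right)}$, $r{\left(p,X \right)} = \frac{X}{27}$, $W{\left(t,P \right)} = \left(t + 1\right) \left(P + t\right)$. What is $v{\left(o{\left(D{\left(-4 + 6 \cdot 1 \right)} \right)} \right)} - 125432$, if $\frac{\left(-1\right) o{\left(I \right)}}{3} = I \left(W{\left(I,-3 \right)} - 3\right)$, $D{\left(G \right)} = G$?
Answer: $- \frac{3386660}{27} \approx -1.2543 \cdot 10^{5}$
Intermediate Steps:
$W{\left(t,P \right)} = \left(1 + t\right) \left(P + t\right)$
$o{\left(I \right)} = - 3 I \left(-6 + I^{2} - 2 I\right)$ ($o{\left(I \right)} = - 3 I \left(\left(-3 + I + I^{2} - 3 I\right) - 3\right) = - 3 I \left(\left(-3 + I^{2} - 2 I\right) - 3\right) = - 3 I \left(-6 + I^{2} - 2 I\right)$)
$r{\left(p,X \right)} = \frac{X}{27}$ ($r{\left(p,X \right)} = X \frac{1}{27} = \frac{X}{27}$)
$v{\left(C \right)} = \frac{4}{27}$ ($v{\left(C \right)} = \frac{1}{27} \cdot 4 = \frac{4}{27}$)
$v{\left(o{\left(D{\left(-4 + 6 \cdot 1 \right)} \right)} \right)} - 125432 = \frac{4}{27} - 125432 = - \frac{3386660}{27}$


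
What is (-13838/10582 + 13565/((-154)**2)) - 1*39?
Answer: -12250839/308308 ≈ -39.736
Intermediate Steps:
(-13838/10582 + 13565/((-154)**2)) - 1*39 = (-13838*1/10582 + 13565/23716) - 39 = (-17/13 + 13565*(1/23716)) - 39 = (-17/13 + 13565/23716) - 39 = -226827/308308 - 39 = -12250839/308308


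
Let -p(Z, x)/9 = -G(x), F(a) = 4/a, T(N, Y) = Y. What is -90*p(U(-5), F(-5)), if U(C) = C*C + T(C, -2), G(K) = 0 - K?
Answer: -648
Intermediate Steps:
G(K) = -K
U(C) = -2 + C² (U(C) = C*C - 2 = C² - 2 = -2 + C²)
p(Z, x) = -9*x (p(Z, x) = -(-9)*(-x) = -9*x)
-90*p(U(-5), F(-5)) = -(-810)*4/(-5) = -(-810)*4*(-⅕) = -(-810)*(-4)/5 = -90*36/5 = -648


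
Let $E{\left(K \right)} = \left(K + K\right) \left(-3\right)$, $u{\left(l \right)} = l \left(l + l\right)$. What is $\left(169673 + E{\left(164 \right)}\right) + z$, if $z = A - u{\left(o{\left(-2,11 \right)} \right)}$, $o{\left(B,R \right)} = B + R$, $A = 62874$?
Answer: $231401$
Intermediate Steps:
$u{\left(l \right)} = 2 l^{2}$ ($u{\left(l \right)} = l 2 l = 2 l^{2}$)
$E{\left(K \right)} = - 6 K$ ($E{\left(K \right)} = 2 K \left(-3\right) = - 6 K$)
$z = 62712$ ($z = 62874 - 2 \left(-2 + 11\right)^{2} = 62874 - 2 \cdot 9^{2} = 62874 - 2 \cdot 81 = 62874 - 162 = 62712$)
$\left(169673 + E{\left(164 \right)}\right) + z = \left(169673 - 984\right) + 62712 = 168689 + 62712 = 231401$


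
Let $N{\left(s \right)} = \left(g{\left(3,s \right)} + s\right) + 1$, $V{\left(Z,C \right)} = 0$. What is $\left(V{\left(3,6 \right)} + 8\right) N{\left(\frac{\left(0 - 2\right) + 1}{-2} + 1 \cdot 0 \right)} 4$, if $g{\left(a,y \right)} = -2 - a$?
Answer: $-112$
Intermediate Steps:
$N{\left(s \right)} = -4 + s$ ($N{\left(s \right)} = \left(\left(-2 - 3\right) + s\right) + 1 = \left(-5 + s\right) + 1 = -4 + s$)
$\left(V{\left(3,6 \right)} + 8\right) N{\left(\frac{\left(0 - 2\right) + 1}{-2} + 1 \cdot 0 \right)} 4 = \left(0 + 8\right) \left(-4 + \left(\frac{\left(0 - 2\right) + 1}{-2} + 1 \cdot 0\right)\right) 4 = 8 \left(-4 + \left(\left(-2 + 1\right) \left(- \frac{1}{2}\right) + 0\right)\right) 4 = 8 \left(-4 + \left(\left(-1\right) \left(- \frac{1}{2}\right) + 0\right)\right) 4 = 8 \left(-4 + \left(\frac{1}{2} + 0\right)\right) 4 = 8 \left(-4 + \frac{1}{2}\right) 4 = 8 \left(- \frac{7}{2}\right) 4 = \left(-28\right) 4 = -112$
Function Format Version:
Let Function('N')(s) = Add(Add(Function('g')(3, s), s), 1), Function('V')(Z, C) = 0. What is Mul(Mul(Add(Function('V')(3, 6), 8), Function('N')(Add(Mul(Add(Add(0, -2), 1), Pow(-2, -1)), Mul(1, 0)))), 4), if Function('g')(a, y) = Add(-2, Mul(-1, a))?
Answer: -112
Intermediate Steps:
Function('N')(s) = Add(-4, s) (Function('N')(s) = Add(Add(Add(-2, Mul(-1, 3)), s), 1) = Add(Add(Add(-2, -3), s), 1) = Add(Add(-5, s), 1) = Add(-4, s))
Mul(Mul(Add(Function('V')(3, 6), 8), Function('N')(Add(Mul(Add(Add(0, -2), 1), Pow(-2, -1)), Mul(1, 0)))), 4) = Mul(Mul(Add(0, 8), Add(-4, Add(Mul(Add(Add(0, -2), 1), Pow(-2, -1)), Mul(1, 0)))), 4) = Mul(Mul(8, Add(-4, Add(Mul(Add(-2, 1), Rational(-1, 2)), 0))), 4) = Mul(Mul(8, Add(-4, Add(Mul(-1, Rational(-1, 2)), 0))), 4) = Mul(Mul(8, Add(-4, Add(Rational(1, 2), 0))), 4) = Mul(Mul(8, Add(-4, Rational(1, 2))), 4) = Mul(Mul(8, Rational(-7, 2)), 4) = Mul(-28, 4) = -112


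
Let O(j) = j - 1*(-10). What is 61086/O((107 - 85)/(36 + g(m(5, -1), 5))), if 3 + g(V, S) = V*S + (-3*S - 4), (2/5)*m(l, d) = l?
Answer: 4673079/787 ≈ 5937.8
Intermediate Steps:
m(l, d) = 5*l/2
g(V, S) = -7 - 3*S + S*V (g(V, S) = -3 + (V*S + (-3*S - 4)) = -3 + (S*V + (-4 - 3*S)) = -3 + (-4 - 3*S + S*V) = -7 - 3*S + S*V)
O(j) = 10 + j (O(j) = j + 10 = 10 + j)
61086/O((107 - 85)/(36 + g(m(5, -1), 5))) = 61086/(10 + (107 - 85)/(36 + (-7 - 3*5 + 5*((5/2)*5)))) = 61086/(10 + 22/(36 + (-7 - 15 + 5*(25/2)))) = 61086/(10 + 22/(36 + (-7 - 15 + 125/2))) = 61086/(10 + 22/(36 + 81/2)) = 61086/(10 + 22/(153/2)) = 61086/(10 + 22*(2/153)) = 61086/(10 + 44/153) = 61086/(1574/153) = 61086*(153/1574) = 4673079/787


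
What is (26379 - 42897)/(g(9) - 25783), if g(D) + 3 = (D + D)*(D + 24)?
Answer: 8259/12596 ≈ 0.65568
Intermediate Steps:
g(D) = -3 + 2*D*(24 + D) (g(D) = -3 + (D + D)*(D + 24) = -3 + (2*D)*(24 + D) = -3 + 2*D*(24 + D))
(26379 - 42897)/(g(9) - 25783) = (26379 - 42897)/((-3 + 2*9**2 + 48*9) - 25783) = -16518/((-3 + 2*81 + 432) - 25783) = -16518/((-3 + 162 + 432) - 25783) = -16518/(591 - 25783) = -16518/(-25192) = -16518*(-1/25192) = 8259/12596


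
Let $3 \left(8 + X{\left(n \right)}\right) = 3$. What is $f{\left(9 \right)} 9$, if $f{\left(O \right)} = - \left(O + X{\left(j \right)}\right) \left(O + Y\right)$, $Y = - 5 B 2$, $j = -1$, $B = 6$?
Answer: $918$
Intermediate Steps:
$X{\left(n \right)} = -7$ ($X{\left(n \right)} = -8 + \frac{1}{3} \cdot 3 = -8 + 1 = -7$)
$Y = -60$ ($Y = \left(-5\right) 6 \cdot 2 = \left(-30\right) 2 = -60$)
$f{\left(O \right)} = - \left(-60 + O\right) \left(-7 + O\right)$ ($f{\left(O \right)} = - \left(O - 7\right) \left(O - 60\right) = - \left(-7 + O\right) \left(-60 + O\right) = - \left(-60 + O\right) \left(-7 + O\right)$)
$f{\left(9 \right)} 9 = \left(-420 - 9^{2} + 67 \cdot 9\right) 9 = \left(-420 - 81 + 603\right) 9 = 102 \cdot 9 = 918$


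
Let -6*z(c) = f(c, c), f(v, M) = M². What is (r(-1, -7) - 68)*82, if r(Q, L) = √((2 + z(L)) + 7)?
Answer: -5576 + 41*√30/3 ≈ -5501.1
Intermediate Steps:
z(c) = -c²/6
r(Q, L) = √(9 - L²/6) (r(Q, L) = √((2 - L²/6) + 7) = √(9 - L²/6))
(r(-1, -7) - 68)*82 = (√(324 - 6*(-7)²)/6 - 68)*82 = (√(324 - 6*49)/6 - 68)*82 = (√(324 - 294)/6 - 68)*82 = (√30/6 - 68)*82 = (-68 + √30/6)*82 = -5576 + 41*√30/3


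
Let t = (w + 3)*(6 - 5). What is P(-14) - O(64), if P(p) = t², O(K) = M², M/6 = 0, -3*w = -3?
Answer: 16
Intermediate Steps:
w = 1 (w = -⅓*(-3) = 1)
M = 0 (M = 6*0 = 0)
t = 4 (t = (1 + 3)*(6 - 5) = 4*1 = 4)
O(K) = 0 (O(K) = 0² = 0)
P(p) = 16 (P(p) = 4² = 16)
P(-14) - O(64) = 16 - 1*0 = 16 + 0 = 16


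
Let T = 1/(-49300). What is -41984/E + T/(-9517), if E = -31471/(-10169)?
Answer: -200312960353146129/14765818695100 ≈ -13566.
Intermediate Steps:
T = -1/49300 ≈ -2.0284e-5
E = 31471/10169 (E = -31471*(-1/10169) = 31471/10169 ≈ 3.0948)
-41984/E + T/(-9517) = -41984/31471/10169 - 1/49300/(-9517) = -41984*10169/31471 - 1/49300*(-1/9517) = -426935296/31471 + 1/469188100 = -200312960353146129/14765818695100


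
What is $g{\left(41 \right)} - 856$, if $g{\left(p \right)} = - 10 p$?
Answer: $-1266$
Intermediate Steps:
$g{\left(41 \right)} - 856 = \left(-10\right) 41 - 856 = -410 - 856 = -1266$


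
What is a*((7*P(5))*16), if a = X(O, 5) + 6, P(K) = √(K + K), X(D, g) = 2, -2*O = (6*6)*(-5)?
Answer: 896*√10 ≈ 2833.4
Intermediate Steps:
O = 90 (O = -6*6*(-5)/2 = -18*(-5) = -½*(-180) = 90)
P(K) = √2*√K (P(K) = √(2*K) = √2*√K)
a = 8 (a = 2 + 6 = 8)
a*((7*P(5))*16) = 8*((7*(√2*√5))*16) = 8*((7*√10)*16) = 8*(112*√10) = 896*√10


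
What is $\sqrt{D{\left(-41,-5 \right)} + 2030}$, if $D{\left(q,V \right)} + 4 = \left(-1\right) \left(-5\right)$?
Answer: $\sqrt{2031} \approx 45.067$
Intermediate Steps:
$D{\left(q,V \right)} = 1$ ($D{\left(q,V \right)} = -4 - -5 = -4 + 5 = 1$)
$\sqrt{D{\left(-41,-5 \right)} + 2030} = \sqrt{1 + 2030} = \sqrt{2031}$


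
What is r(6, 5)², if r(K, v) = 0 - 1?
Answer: 1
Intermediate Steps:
r(K, v) = -1
r(6, 5)² = (-1)² = 1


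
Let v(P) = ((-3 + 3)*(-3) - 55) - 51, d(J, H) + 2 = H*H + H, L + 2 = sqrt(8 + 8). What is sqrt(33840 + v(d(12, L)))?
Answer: sqrt(33734) ≈ 183.67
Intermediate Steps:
L = 2 (L = -2 + sqrt(8 + 8) = -2 + sqrt(16) = -2 + 4 = 2)
d(J, H) = -2 + H + H**2 (d(J, H) = -2 + (H*H + H) = -2 + (H**2 + H) = -2 + (H + H**2) = -2 + H + H**2)
v(P) = -106 (v(P) = (0*(-3) - 55) - 51 = (0 - 55) - 51 = -55 - 51 = -106)
sqrt(33840 + v(d(12, L))) = sqrt(33840 - 106) = sqrt(33734)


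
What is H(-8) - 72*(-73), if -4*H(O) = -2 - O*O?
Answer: 10545/2 ≈ 5272.5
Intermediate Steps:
H(O) = 1/2 + O**2/4 (H(O) = -(-2 - O*O)/4 = -(-2 - O**2)/4 = 1/2 + O**2/4)
H(-8) - 72*(-73) = (1/2 + (1/4)*(-8)**2) - 72*(-73) = (1/2 + (1/4)*64) + 5256 = (1/2 + 16) + 5256 = 33/2 + 5256 = 10545/2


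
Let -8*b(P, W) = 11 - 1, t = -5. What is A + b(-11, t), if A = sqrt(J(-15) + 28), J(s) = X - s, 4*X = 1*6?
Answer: -5/4 + sqrt(178)/2 ≈ 5.4208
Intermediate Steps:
X = 3/2 (X = (1*6)/4 = (1/4)*6 = 3/2 ≈ 1.5000)
J(s) = 3/2 - s
b(P, W) = -5/4 (b(P, W) = -(11 - 1)/8 = -1/8*10 = -5/4)
A = sqrt(178)/2 (A = sqrt((3/2 - 1*(-15)) + 28) = sqrt((3/2 + 15) + 28) = sqrt(33/2 + 28) = sqrt(89/2) = sqrt(178)/2 ≈ 6.6708)
A + b(-11, t) = sqrt(178)/2 - 5/4 = -5/4 + sqrt(178)/2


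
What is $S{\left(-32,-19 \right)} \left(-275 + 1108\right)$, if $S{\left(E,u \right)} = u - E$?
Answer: $10829$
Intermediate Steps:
$S{\left(-32,-19 \right)} \left(-275 + 1108\right) = \left(-19 - -32\right) \left(-275 + 1108\right) = \left(-19 + 32\right) 833 = 13 \cdot 833 = 10829$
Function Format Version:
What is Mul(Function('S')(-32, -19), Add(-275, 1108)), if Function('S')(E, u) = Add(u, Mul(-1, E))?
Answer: 10829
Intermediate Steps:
Mul(Function('S')(-32, -19), Add(-275, 1108)) = Mul(Add(-19, Mul(-1, -32)), Add(-275, 1108)) = Mul(Add(-19, 32), 833) = Mul(13, 833) = 10829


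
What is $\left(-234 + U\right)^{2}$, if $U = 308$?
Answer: $5476$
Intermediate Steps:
$\left(-234 + U\right)^{2} = \left(-234 + 308\right)^{2} = 74^{2} = 5476$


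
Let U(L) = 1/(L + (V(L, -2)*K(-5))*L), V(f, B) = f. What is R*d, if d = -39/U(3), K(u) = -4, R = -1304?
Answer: -1678248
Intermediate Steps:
U(L) = 1/(L - 4*L**2) (U(L) = 1/(L + (L*(-4))*L) = 1/(L + (-4*L)*L) = 1/(L - 4*L**2))
d = 1287 (d = -39/((-1/(3*(-1 + 4*3)))) = -39/((-1*1/3/(-1 + 12))) = -39/((-1*1/3/11)) = -39/((-1*1/3*1/11)) = -39/(-1/33) = -39*(-33) = 1287)
R*d = -1304*1287 = -1678248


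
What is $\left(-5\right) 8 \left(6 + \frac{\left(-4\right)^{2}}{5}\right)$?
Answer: $-368$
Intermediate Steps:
$\left(-5\right) 8 \left(6 + \frac{\left(-4\right)^{2}}{5}\right) = - 40 \left(6 + 16 \cdot \frac{1}{5}\right) = - 40 \left(6 + \frac{16}{5}\right) = \left(-40\right) \frac{46}{5} = -368$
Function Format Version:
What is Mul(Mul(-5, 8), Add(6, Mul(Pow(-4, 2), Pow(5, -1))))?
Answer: -368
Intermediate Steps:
Mul(Mul(-5, 8), Add(6, Mul(Pow(-4, 2), Pow(5, -1)))) = Mul(-40, Add(6, Mul(16, Rational(1, 5)))) = Mul(-40, Add(6, Rational(16, 5))) = Mul(-40, Rational(46, 5)) = -368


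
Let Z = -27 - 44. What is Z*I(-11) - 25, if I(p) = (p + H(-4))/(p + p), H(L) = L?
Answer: -1615/22 ≈ -73.409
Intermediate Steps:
Z = -71
I(p) = (-4 + p)/(2*p) (I(p) = (p - 4)/(p + p) = (-4 + p)/((2*p)) = (-4 + p)*(1/(2*p)) = (-4 + p)/(2*p))
Z*I(-11) - 25 = -71*(-4 - 11)/(2*(-11)) - 25 = -71*(-1)*(-15)/(2*11) - 25 = -71*15/22 - 25 = -1065/22 - 25 = -1615/22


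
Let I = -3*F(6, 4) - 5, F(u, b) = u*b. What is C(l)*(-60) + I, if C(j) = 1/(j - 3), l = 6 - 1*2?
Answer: -137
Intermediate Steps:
l = 4 (l = 6 - 2 = 4)
C(j) = 1/(-3 + j)
F(u, b) = b*u
I = -77 (I = -12*6 - 5 = -3*24 - 5 = -72 - 5 = -77)
C(l)*(-60) + I = -60/(-3 + 4) - 77 = -60/1 - 77 = 1*(-60) - 77 = -60 - 77 = -137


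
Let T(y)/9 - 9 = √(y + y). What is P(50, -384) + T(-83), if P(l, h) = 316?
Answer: 397 + 9*I*√166 ≈ 397.0 + 115.96*I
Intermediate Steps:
T(y) = 81 + 9*√2*√y (T(y) = 81 + 9*√(y + y) = 81 + 9*√(2*y) = 81 + 9*(√2*√y) = 81 + 9*√2*√y)
P(50, -384) + T(-83) = 316 + (81 + 9*√2*√(-83)) = 316 + (81 + 9*√2*(I*√83)) = 316 + (81 + 9*I*√166) = 397 + 9*I*√166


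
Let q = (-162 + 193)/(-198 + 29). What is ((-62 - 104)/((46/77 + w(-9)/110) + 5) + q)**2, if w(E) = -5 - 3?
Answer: 118085755692529/129213648369 ≈ 913.88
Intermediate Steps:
w(E) = -8
q = -31/169 (q = 31/(-169) = 31*(-1/169) = -31/169 ≈ -0.18343)
((-62 - 104)/((46/77 + w(-9)/110) + 5) + q)**2 = ((-62 - 104)/((46/77 - 8/110) + 5) - 31/169)**2 = (-166/((46*(1/77) - 8*1/110) + 5) - 31/169)**2 = (-166/((46/77 - 4/55) + 5) - 31/169)**2 = (-166/(202/385 + 5) - 31/169)**2 = (-166/2127/385 - 31/169)**2 = (-166*385/2127 - 31/169)**2 = (-63910/2127 - 31/169)**2 = (-10866727/359463)**2 = 118085755692529/129213648369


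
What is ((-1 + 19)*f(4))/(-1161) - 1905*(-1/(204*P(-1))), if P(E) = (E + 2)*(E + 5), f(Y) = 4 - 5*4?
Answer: 90619/35088 ≈ 2.5826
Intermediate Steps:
f(Y) = -16 (f(Y) = 4 - 20 = -16)
P(E) = (2 + E)*(5 + E)
((-1 + 19)*f(4))/(-1161) - 1905*(-1/(204*P(-1))) = ((-1 + 19)*(-16))/(-1161) - 1905*(-1/(204*(10 + (-1)**2 + 7*(-1)))) = (18*(-16))*(-1/1161) - 1905*(-1/(204*(10 + 1 - 7))) = -288*(-1/1161) - 1905/((4*(-12))*17) = 32/129 - 1905/((-48*17)) = 32/129 - 1905/(-816) = 32/129 - 1905*(-1/816) = 32/129 + 635/272 = 90619/35088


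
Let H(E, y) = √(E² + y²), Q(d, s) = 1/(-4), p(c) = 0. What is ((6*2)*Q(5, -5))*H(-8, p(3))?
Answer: -24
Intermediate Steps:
Q(d, s) = -¼
((6*2)*Q(5, -5))*H(-8, p(3)) = ((6*2)*(-¼))*√((-8)² + 0²) = (12*(-¼))*√(64 + 0) = -3*√64 = -3*8 = -24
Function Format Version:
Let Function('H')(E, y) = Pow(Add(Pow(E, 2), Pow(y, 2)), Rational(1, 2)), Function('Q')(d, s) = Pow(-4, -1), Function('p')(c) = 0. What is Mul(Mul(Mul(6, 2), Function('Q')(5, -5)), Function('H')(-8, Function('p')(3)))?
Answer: -24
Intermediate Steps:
Function('Q')(d, s) = Rational(-1, 4)
Mul(Mul(Mul(6, 2), Function('Q')(5, -5)), Function('H')(-8, Function('p')(3))) = Mul(Mul(Mul(6, 2), Rational(-1, 4)), Pow(Add(Pow(-8, 2), Pow(0, 2)), Rational(1, 2))) = Mul(Mul(12, Rational(-1, 4)), Pow(Add(64, 0), Rational(1, 2))) = Mul(-3, Pow(64, Rational(1, 2))) = Mul(-3, 8) = -24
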